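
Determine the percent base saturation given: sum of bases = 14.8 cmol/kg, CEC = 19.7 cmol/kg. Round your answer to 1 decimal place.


Step 1: BS = 100 * (sum of bases) / CEC
Step 2: BS = 100 * 14.8 / 19.7
Step 3: BS = 75.1%

75.1


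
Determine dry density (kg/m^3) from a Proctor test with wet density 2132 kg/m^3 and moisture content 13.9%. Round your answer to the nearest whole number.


Step 1: Dry density = wet density / (1 + w/100)
Step 2: Dry density = 2132 / (1 + 13.9/100)
Step 3: Dry density = 2132 / 1.139
Step 4: Dry density = 1872 kg/m^3

1872


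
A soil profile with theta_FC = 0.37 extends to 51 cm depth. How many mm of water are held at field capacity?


Step 1: Water (mm) = theta_FC * depth (cm) * 10
Step 2: Water = 0.37 * 51 * 10
Step 3: Water = 188.7 mm

188.7


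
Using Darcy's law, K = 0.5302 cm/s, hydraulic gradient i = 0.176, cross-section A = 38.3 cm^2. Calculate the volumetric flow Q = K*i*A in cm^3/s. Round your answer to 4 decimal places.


Step 1: Apply Darcy's law: Q = K * i * A
Step 2: Q = 0.5302 * 0.176 * 38.3
Step 3: Q = 3.574 cm^3/s

3.574


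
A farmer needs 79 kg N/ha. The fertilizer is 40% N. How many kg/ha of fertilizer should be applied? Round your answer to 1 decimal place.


Step 1: Fertilizer rate = target N / (N content / 100)
Step 2: Rate = 79 / (40 / 100)
Step 3: Rate = 79 / 0.4
Step 4: Rate = 197.5 kg/ha

197.5


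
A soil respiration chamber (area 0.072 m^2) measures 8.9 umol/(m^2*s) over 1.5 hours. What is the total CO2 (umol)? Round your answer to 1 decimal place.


Step 1: Convert time to seconds: 1.5 hr * 3600 = 5400.0 s
Step 2: Total = flux * area * time_s
Step 3: Total = 8.9 * 0.072 * 5400.0
Step 4: Total = 3460.3 umol

3460.3


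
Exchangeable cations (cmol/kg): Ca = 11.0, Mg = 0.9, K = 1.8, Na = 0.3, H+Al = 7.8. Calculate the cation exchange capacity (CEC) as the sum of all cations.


Step 1: CEC = Ca + Mg + K + Na + (H+Al)
Step 2: CEC = 11.0 + 0.9 + 1.8 + 0.3 + 7.8
Step 3: CEC = 21.8 cmol/kg

21.8


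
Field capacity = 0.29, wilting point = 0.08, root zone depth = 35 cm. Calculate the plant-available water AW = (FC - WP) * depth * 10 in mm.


Step 1: Available water = (FC - WP) * depth * 10
Step 2: AW = (0.29 - 0.08) * 35 * 10
Step 3: AW = 0.21 * 35 * 10
Step 4: AW = 73.5 mm

73.5


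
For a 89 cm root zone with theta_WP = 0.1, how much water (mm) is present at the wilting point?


Step 1: Water (mm) = theta_WP * depth * 10
Step 2: Water = 0.1 * 89 * 10
Step 3: Water = 89.0 mm

89.0


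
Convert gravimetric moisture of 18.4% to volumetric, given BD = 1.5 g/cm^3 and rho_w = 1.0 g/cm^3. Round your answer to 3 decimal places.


Step 1: theta = (w / 100) * BD / rho_w
Step 2: theta = (18.4 / 100) * 1.5 / 1.0
Step 3: theta = 0.184 * 1.5
Step 4: theta = 0.276

0.276


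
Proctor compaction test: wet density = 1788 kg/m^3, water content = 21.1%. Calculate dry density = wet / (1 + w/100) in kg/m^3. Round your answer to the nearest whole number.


Step 1: Dry density = wet density / (1 + w/100)
Step 2: Dry density = 1788 / (1 + 21.1/100)
Step 3: Dry density = 1788 / 1.211
Step 4: Dry density = 1476 kg/m^3

1476


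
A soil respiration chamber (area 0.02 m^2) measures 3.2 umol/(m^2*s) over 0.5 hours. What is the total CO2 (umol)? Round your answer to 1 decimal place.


Step 1: Convert time to seconds: 0.5 hr * 3600 = 1800.0 s
Step 2: Total = flux * area * time_s
Step 3: Total = 3.2 * 0.02 * 1800.0
Step 4: Total = 115.2 umol

115.2


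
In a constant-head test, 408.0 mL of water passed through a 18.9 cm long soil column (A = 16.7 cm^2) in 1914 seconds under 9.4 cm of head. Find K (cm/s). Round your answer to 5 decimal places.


Step 1: K = Q * L / (A * t * h)
Step 2: Numerator = 408.0 * 18.9 = 7711.2
Step 3: Denominator = 16.7 * 1914 * 9.4 = 300459.72
Step 4: K = 7711.2 / 300459.72 = 0.02566 cm/s

0.02566


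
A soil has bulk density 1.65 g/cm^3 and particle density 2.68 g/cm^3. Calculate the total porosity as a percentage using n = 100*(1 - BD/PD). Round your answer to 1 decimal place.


Step 1: Formula: n = 100 * (1 - BD / PD)
Step 2: n = 100 * (1 - 1.65 / 2.68)
Step 3: n = 100 * (1 - 0.61567)
Step 4: n = 38.4%

38.4


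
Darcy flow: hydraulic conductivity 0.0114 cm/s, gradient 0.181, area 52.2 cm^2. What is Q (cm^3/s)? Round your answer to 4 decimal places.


Step 1: Apply Darcy's law: Q = K * i * A
Step 2: Q = 0.0114 * 0.181 * 52.2
Step 3: Q = 0.1077 cm^3/s

0.1077


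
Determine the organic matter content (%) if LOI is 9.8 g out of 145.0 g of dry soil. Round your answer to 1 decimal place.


Step 1: OM% = 100 * LOI / sample mass
Step 2: OM = 100 * 9.8 / 145.0
Step 3: OM = 6.8%

6.8


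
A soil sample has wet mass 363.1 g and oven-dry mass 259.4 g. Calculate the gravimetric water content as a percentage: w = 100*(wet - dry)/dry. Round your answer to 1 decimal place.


Step 1: Water mass = wet - dry = 363.1 - 259.4 = 103.7 g
Step 2: w = 100 * water mass / dry mass
Step 3: w = 100 * 103.7 / 259.4 = 40.0%

40.0


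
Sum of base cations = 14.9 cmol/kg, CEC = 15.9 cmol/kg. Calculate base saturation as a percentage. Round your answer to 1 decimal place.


Step 1: BS = 100 * (sum of bases) / CEC
Step 2: BS = 100 * 14.9 / 15.9
Step 3: BS = 93.7%

93.7


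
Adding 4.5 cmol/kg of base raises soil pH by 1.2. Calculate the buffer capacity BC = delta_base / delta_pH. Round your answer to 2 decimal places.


Step 1: BC = change in base / change in pH
Step 2: BC = 4.5 / 1.2
Step 3: BC = 3.75 cmol/(kg*pH unit)

3.75


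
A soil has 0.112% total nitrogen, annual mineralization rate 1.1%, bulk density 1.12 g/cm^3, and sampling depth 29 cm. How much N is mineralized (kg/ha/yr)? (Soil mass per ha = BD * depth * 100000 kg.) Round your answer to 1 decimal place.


Step 1: Soil mass per ha = BD * depth * 100000 = 1.12 * 29 * 100000 = 3248000 kg
Step 2: Total N pool = soil mass * N%/100 = 3248000 * 0.112/100 = 3637.76 kg/ha
Step 3: N mineralized = N pool * rate%/100 = 3637.76 * 1.1/100 = 40.0 kg/ha/yr

40.0


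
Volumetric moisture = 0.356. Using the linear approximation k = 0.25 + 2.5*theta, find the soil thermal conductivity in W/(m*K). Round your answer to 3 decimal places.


Step 1: k = 0.25 + 2.5 * theta
Step 2: k = 0.25 + 2.5 * 0.356
Step 3: k = 0.25 + 0.89
Step 4: k = 1.14 W/(m*K)

1.14


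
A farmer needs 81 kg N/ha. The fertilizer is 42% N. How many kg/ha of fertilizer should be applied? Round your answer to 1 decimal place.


Step 1: Fertilizer rate = target N / (N content / 100)
Step 2: Rate = 81 / (42 / 100)
Step 3: Rate = 81 / 0.42
Step 4: Rate = 192.9 kg/ha

192.9


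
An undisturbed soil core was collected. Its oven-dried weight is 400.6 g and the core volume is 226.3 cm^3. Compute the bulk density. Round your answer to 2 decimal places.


Step 1: Identify the formula: BD = dry mass / volume
Step 2: Substitute values: BD = 400.6 / 226.3
Step 3: BD = 1.77 g/cm^3

1.77


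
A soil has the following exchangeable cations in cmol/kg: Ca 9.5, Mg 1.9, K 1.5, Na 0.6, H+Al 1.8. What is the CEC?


Step 1: CEC = Ca + Mg + K + Na + (H+Al)
Step 2: CEC = 9.5 + 1.9 + 1.5 + 0.6 + 1.8
Step 3: CEC = 15.3 cmol/kg

15.3


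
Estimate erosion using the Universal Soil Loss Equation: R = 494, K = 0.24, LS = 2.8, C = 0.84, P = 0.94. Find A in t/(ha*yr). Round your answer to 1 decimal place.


Step 1: A = R * K * LS * C * P
Step 2: R * K = 494 * 0.24 = 118.56
Step 3: (R*K) * LS = 118.56 * 2.8 = 331.968
Step 4: * C * P = 331.968 * 0.84 * 0.94 = 262.1
Step 5: A = 262.1 t/(ha*yr)

262.1


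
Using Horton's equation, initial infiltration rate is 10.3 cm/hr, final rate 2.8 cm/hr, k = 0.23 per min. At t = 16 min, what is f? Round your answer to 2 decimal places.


Step 1: f = fc + (f0 - fc) * exp(-k * t)
Step 2: exp(-0.23 * 16) = 0.025223
Step 3: f = 2.8 + (10.3 - 2.8) * 0.025223
Step 4: f = 2.8 + 7.5 * 0.025223
Step 5: f = 2.99 cm/hr

2.99


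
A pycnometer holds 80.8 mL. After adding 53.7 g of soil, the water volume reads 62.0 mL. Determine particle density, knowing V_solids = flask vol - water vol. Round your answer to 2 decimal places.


Step 1: Volume of solids = flask volume - water volume with soil
Step 2: V_solids = 80.8 - 62.0 = 18.8 mL
Step 3: Particle density = mass / V_solids = 53.7 / 18.8 = 2.86 g/cm^3

2.86


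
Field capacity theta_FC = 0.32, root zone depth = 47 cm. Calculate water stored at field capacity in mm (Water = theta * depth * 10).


Step 1: Water (mm) = theta_FC * depth (cm) * 10
Step 2: Water = 0.32 * 47 * 10
Step 3: Water = 150.4 mm

150.4


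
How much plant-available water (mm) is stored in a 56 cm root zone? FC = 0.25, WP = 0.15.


Step 1: Available water = (FC - WP) * depth * 10
Step 2: AW = (0.25 - 0.15) * 56 * 10
Step 3: AW = 0.1 * 56 * 10
Step 4: AW = 56.0 mm

56.0


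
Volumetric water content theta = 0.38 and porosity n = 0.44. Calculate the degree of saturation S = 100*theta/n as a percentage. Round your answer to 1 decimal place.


Step 1: S = 100 * theta_v / n
Step 2: S = 100 * 0.38 / 0.44
Step 3: S = 86.4%

86.4


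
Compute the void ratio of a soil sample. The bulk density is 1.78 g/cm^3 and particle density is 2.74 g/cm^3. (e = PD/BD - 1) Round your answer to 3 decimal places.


Step 1: e = PD / BD - 1
Step 2: e = 2.74 / 1.78 - 1
Step 3: e = 1.53933 - 1
Step 4: e = 0.539

0.539


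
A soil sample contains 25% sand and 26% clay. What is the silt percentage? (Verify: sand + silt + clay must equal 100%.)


Step 1: sand + silt + clay = 100%
Step 2: silt = 100 - sand - clay
Step 3: silt = 100 - 25 - 26
Step 4: silt = 49%

49


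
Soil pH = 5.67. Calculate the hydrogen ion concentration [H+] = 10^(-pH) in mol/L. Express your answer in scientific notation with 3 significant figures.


Step 1: [H+] = 10^(-pH)
Step 2: [H+] = 10^(-5.67)
Step 3: [H+] = 2.14e-06 mol/L

2.14e-06


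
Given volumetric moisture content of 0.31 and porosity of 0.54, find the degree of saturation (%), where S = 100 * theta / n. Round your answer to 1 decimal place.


Step 1: S = 100 * theta_v / n
Step 2: S = 100 * 0.31 / 0.54
Step 3: S = 57.4%

57.4


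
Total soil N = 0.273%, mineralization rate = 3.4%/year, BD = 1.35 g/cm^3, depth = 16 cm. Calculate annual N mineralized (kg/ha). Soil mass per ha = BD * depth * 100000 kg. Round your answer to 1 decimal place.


Step 1: Soil mass per ha = BD * depth * 100000 = 1.35 * 16 * 100000 = 2160000 kg
Step 2: Total N pool = soil mass * N%/100 = 2160000 * 0.273/100 = 5896.8 kg/ha
Step 3: N mineralized = N pool * rate%/100 = 5896.8 * 3.4/100 = 200.5 kg/ha/yr

200.5


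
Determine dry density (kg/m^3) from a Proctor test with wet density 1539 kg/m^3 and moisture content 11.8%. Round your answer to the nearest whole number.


Step 1: Dry density = wet density / (1 + w/100)
Step 2: Dry density = 1539 / (1 + 11.8/100)
Step 3: Dry density = 1539 / 1.118
Step 4: Dry density = 1377 kg/m^3

1377


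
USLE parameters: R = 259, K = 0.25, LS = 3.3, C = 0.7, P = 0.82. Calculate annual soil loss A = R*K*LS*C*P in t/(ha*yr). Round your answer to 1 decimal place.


Step 1: A = R * K * LS * C * P
Step 2: R * K = 259 * 0.25 = 64.75
Step 3: (R*K) * LS = 64.75 * 3.3 = 213.675
Step 4: * C * P = 213.675 * 0.7 * 0.82 = 122.6
Step 5: A = 122.6 t/(ha*yr)

122.6


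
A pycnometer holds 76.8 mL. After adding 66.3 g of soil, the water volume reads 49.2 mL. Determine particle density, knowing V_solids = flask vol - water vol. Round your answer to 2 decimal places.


Step 1: Volume of solids = flask volume - water volume with soil
Step 2: V_solids = 76.8 - 49.2 = 27.6 mL
Step 3: Particle density = mass / V_solids = 66.3 / 27.6 = 2.4 g/cm^3

2.4


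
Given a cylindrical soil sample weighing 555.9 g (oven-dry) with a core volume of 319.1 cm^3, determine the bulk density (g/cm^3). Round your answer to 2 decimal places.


Step 1: Identify the formula: BD = dry mass / volume
Step 2: Substitute values: BD = 555.9 / 319.1
Step 3: BD = 1.74 g/cm^3

1.74


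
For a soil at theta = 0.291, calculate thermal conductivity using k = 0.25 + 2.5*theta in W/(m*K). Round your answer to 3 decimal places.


Step 1: k = 0.25 + 2.5 * theta
Step 2: k = 0.25 + 2.5 * 0.291
Step 3: k = 0.25 + 0.728
Step 4: k = 0.978 W/(m*K)

0.978


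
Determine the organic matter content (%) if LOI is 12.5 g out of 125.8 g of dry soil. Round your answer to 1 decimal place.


Step 1: OM% = 100 * LOI / sample mass
Step 2: OM = 100 * 12.5 / 125.8
Step 3: OM = 9.9%

9.9


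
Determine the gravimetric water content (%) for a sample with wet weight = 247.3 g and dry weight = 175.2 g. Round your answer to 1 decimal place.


Step 1: Water mass = wet - dry = 247.3 - 175.2 = 72.1 g
Step 2: w = 100 * water mass / dry mass
Step 3: w = 100 * 72.1 / 175.2 = 41.2%

41.2


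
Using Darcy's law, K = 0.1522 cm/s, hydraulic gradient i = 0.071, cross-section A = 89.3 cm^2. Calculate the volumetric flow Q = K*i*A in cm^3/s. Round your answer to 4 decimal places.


Step 1: Apply Darcy's law: Q = K * i * A
Step 2: Q = 0.1522 * 0.071 * 89.3
Step 3: Q = 0.965 cm^3/s

0.965


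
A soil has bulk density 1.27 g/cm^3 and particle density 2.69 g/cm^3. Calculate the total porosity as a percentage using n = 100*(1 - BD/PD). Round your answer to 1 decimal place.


Step 1: Formula: n = 100 * (1 - BD / PD)
Step 2: n = 100 * (1 - 1.27 / 2.69)
Step 3: n = 100 * (1 - 0.47212)
Step 4: n = 52.8%

52.8


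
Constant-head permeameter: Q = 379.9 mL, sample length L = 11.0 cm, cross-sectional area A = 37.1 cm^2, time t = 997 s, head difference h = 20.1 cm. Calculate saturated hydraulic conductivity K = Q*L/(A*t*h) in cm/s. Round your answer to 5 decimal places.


Step 1: K = Q * L / (A * t * h)
Step 2: Numerator = 379.9 * 11.0 = 4178.9
Step 3: Denominator = 37.1 * 997 * 20.1 = 743472.87
Step 4: K = 4178.9 / 743472.87 = 0.00562 cm/s

0.00562


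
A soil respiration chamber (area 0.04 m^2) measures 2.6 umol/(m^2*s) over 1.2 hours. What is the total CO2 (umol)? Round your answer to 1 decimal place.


Step 1: Convert time to seconds: 1.2 hr * 3600 = 4320.0 s
Step 2: Total = flux * area * time_s
Step 3: Total = 2.6 * 0.04 * 4320.0
Step 4: Total = 449.3 umol

449.3


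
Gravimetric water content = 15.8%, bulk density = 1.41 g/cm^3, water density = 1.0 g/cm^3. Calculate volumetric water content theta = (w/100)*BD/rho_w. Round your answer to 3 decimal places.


Step 1: theta = (w / 100) * BD / rho_w
Step 2: theta = (15.8 / 100) * 1.41 / 1.0
Step 3: theta = 0.158 * 1.41
Step 4: theta = 0.223

0.223


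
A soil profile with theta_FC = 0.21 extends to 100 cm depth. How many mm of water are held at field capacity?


Step 1: Water (mm) = theta_FC * depth (cm) * 10
Step 2: Water = 0.21 * 100 * 10
Step 3: Water = 210.0 mm

210.0


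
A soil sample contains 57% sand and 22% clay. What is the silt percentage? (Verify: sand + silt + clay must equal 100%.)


Step 1: sand + silt + clay = 100%
Step 2: silt = 100 - sand - clay
Step 3: silt = 100 - 57 - 22
Step 4: silt = 21%

21


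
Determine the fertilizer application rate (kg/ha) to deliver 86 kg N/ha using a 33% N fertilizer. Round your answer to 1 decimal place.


Step 1: Fertilizer rate = target N / (N content / 100)
Step 2: Rate = 86 / (33 / 100)
Step 3: Rate = 86 / 0.33
Step 4: Rate = 260.6 kg/ha

260.6


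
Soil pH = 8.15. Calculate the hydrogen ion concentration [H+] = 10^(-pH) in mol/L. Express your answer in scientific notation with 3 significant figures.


Step 1: [H+] = 10^(-pH)
Step 2: [H+] = 10^(-8.15)
Step 3: [H+] = 7.08e-09 mol/L

7.08e-09


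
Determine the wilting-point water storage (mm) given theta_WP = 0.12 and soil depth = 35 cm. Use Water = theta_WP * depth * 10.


Step 1: Water (mm) = theta_WP * depth * 10
Step 2: Water = 0.12 * 35 * 10
Step 3: Water = 42.0 mm

42.0


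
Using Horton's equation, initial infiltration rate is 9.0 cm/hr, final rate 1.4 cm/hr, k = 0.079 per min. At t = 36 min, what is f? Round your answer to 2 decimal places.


Step 1: f = fc + (f0 - fc) * exp(-k * t)
Step 2: exp(-0.079 * 36) = 0.058192
Step 3: f = 1.4 + (9.0 - 1.4) * 0.058192
Step 4: f = 1.4 + 7.6 * 0.058192
Step 5: f = 1.84 cm/hr

1.84


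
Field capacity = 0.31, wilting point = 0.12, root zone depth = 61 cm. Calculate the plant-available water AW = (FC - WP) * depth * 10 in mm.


Step 1: Available water = (FC - WP) * depth * 10
Step 2: AW = (0.31 - 0.12) * 61 * 10
Step 3: AW = 0.19 * 61 * 10
Step 4: AW = 115.9 mm

115.9


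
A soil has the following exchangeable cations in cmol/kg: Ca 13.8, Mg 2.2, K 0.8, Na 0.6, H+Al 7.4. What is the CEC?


Step 1: CEC = Ca + Mg + K + Na + (H+Al)
Step 2: CEC = 13.8 + 2.2 + 0.8 + 0.6 + 7.4
Step 3: CEC = 24.8 cmol/kg

24.8


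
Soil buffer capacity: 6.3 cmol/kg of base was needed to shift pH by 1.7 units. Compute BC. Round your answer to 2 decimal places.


Step 1: BC = change in base / change in pH
Step 2: BC = 6.3 / 1.7
Step 3: BC = 3.71 cmol/(kg*pH unit)

3.71


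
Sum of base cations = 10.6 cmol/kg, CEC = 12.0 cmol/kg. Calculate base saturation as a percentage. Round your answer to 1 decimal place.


Step 1: BS = 100 * (sum of bases) / CEC
Step 2: BS = 100 * 10.6 / 12.0
Step 3: BS = 88.3%

88.3


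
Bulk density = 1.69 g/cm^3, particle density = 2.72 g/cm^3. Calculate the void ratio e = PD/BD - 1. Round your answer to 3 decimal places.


Step 1: e = PD / BD - 1
Step 2: e = 2.72 / 1.69 - 1
Step 3: e = 1.60947 - 1
Step 4: e = 0.609

0.609


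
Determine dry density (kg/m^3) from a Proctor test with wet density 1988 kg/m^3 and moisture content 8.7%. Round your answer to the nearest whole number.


Step 1: Dry density = wet density / (1 + w/100)
Step 2: Dry density = 1988 / (1 + 8.7/100)
Step 3: Dry density = 1988 / 1.087
Step 4: Dry density = 1829 kg/m^3

1829


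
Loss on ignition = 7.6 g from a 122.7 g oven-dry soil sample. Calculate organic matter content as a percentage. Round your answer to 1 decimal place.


Step 1: OM% = 100 * LOI / sample mass
Step 2: OM = 100 * 7.6 / 122.7
Step 3: OM = 6.2%

6.2


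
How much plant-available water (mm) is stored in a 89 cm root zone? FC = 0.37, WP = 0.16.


Step 1: Available water = (FC - WP) * depth * 10
Step 2: AW = (0.37 - 0.16) * 89 * 10
Step 3: AW = 0.21 * 89 * 10
Step 4: AW = 186.9 mm

186.9


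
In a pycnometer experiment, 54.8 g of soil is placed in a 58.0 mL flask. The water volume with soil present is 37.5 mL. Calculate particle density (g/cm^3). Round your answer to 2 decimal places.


Step 1: Volume of solids = flask volume - water volume with soil
Step 2: V_solids = 58.0 - 37.5 = 20.5 mL
Step 3: Particle density = mass / V_solids = 54.8 / 20.5 = 2.67 g/cm^3

2.67


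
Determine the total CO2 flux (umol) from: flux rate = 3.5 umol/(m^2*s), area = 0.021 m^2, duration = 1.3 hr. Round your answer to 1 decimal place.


Step 1: Convert time to seconds: 1.3 hr * 3600 = 4680.0 s
Step 2: Total = flux * area * time_s
Step 3: Total = 3.5 * 0.021 * 4680.0
Step 4: Total = 344.0 umol

344.0


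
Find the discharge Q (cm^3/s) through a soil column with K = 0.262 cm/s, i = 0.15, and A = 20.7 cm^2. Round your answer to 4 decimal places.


Step 1: Apply Darcy's law: Q = K * i * A
Step 2: Q = 0.262 * 0.15 * 20.7
Step 3: Q = 0.8135 cm^3/s

0.8135


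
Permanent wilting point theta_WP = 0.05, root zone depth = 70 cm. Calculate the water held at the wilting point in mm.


Step 1: Water (mm) = theta_WP * depth * 10
Step 2: Water = 0.05 * 70 * 10
Step 3: Water = 35.0 mm

35.0


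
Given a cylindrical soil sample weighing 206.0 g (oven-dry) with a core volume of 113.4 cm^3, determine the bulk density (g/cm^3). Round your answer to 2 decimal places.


Step 1: Identify the formula: BD = dry mass / volume
Step 2: Substitute values: BD = 206.0 / 113.4
Step 3: BD = 1.82 g/cm^3

1.82


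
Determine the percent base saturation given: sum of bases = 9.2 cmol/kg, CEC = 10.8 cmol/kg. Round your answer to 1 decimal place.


Step 1: BS = 100 * (sum of bases) / CEC
Step 2: BS = 100 * 9.2 / 10.8
Step 3: BS = 85.2%

85.2


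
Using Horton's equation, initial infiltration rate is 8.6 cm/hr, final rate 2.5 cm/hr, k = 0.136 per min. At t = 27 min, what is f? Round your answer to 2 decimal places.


Step 1: f = fc + (f0 - fc) * exp(-k * t)
Step 2: exp(-0.136 * 27) = 0.025426
Step 3: f = 2.5 + (8.6 - 2.5) * 0.025426
Step 4: f = 2.5 + 6.1 * 0.025426
Step 5: f = 2.66 cm/hr

2.66


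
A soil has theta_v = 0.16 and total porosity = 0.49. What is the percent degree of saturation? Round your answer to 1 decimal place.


Step 1: S = 100 * theta_v / n
Step 2: S = 100 * 0.16 / 0.49
Step 3: S = 32.7%

32.7


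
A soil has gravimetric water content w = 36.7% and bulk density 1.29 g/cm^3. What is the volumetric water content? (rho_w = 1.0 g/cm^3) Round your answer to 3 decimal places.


Step 1: theta = (w / 100) * BD / rho_w
Step 2: theta = (36.7 / 100) * 1.29 / 1.0
Step 3: theta = 0.367 * 1.29
Step 4: theta = 0.473

0.473


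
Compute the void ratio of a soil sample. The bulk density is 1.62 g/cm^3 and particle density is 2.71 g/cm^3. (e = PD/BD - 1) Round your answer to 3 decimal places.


Step 1: e = PD / BD - 1
Step 2: e = 2.71 / 1.62 - 1
Step 3: e = 1.67284 - 1
Step 4: e = 0.673

0.673


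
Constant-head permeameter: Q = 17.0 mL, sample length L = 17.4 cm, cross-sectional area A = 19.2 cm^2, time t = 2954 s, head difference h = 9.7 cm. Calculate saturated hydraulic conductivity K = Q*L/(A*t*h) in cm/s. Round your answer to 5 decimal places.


Step 1: K = Q * L / (A * t * h)
Step 2: Numerator = 17.0 * 17.4 = 295.8
Step 3: Denominator = 19.2 * 2954 * 9.7 = 550152.96
Step 4: K = 295.8 / 550152.96 = 0.00054 cm/s

0.00054


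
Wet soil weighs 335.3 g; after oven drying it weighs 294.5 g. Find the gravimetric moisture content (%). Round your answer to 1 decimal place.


Step 1: Water mass = wet - dry = 335.3 - 294.5 = 40.8 g
Step 2: w = 100 * water mass / dry mass
Step 3: w = 100 * 40.8 / 294.5 = 13.9%

13.9


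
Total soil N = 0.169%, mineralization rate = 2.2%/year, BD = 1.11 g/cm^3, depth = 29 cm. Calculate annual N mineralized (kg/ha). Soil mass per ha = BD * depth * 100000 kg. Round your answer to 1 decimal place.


Step 1: Soil mass per ha = BD * depth * 100000 = 1.11 * 29 * 100000 = 3219000 kg
Step 2: Total N pool = soil mass * N%/100 = 3219000 * 0.169/100 = 5440.11 kg/ha
Step 3: N mineralized = N pool * rate%/100 = 5440.11 * 2.2/100 = 119.7 kg/ha/yr

119.7


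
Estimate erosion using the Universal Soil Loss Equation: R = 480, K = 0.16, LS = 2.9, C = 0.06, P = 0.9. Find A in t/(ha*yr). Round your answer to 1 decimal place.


Step 1: A = R * K * LS * C * P
Step 2: R * K = 480 * 0.16 = 76.8
Step 3: (R*K) * LS = 76.8 * 2.9 = 222.72
Step 4: * C * P = 222.72 * 0.06 * 0.9 = 12.0
Step 5: A = 12.0 t/(ha*yr)

12.0


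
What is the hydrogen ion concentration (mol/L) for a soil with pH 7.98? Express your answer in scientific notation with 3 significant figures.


Step 1: [H+] = 10^(-pH)
Step 2: [H+] = 10^(-7.98)
Step 3: [H+] = 1.05e-08 mol/L

1.05e-08


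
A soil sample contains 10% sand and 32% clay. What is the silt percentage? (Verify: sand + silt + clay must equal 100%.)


Step 1: sand + silt + clay = 100%
Step 2: silt = 100 - sand - clay
Step 3: silt = 100 - 10 - 32
Step 4: silt = 58%

58


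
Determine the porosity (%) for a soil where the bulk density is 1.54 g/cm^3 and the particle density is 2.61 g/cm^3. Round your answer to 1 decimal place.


Step 1: Formula: n = 100 * (1 - BD / PD)
Step 2: n = 100 * (1 - 1.54 / 2.61)
Step 3: n = 100 * (1 - 0.59004)
Step 4: n = 41.0%

41.0


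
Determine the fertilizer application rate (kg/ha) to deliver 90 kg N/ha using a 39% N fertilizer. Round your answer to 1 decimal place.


Step 1: Fertilizer rate = target N / (N content / 100)
Step 2: Rate = 90 / (39 / 100)
Step 3: Rate = 90 / 0.39
Step 4: Rate = 230.8 kg/ha

230.8


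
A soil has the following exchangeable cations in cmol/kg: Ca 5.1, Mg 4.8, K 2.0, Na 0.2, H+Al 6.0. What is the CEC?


Step 1: CEC = Ca + Mg + K + Na + (H+Al)
Step 2: CEC = 5.1 + 4.8 + 2.0 + 0.2 + 6.0
Step 3: CEC = 18.1 cmol/kg

18.1


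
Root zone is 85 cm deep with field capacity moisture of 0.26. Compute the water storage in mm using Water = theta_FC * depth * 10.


Step 1: Water (mm) = theta_FC * depth (cm) * 10
Step 2: Water = 0.26 * 85 * 10
Step 3: Water = 221.0 mm

221.0


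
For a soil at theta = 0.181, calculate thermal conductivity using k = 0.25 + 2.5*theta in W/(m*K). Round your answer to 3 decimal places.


Step 1: k = 0.25 + 2.5 * theta
Step 2: k = 0.25 + 2.5 * 0.181
Step 3: k = 0.25 + 0.453
Step 4: k = 0.703 W/(m*K)

0.703


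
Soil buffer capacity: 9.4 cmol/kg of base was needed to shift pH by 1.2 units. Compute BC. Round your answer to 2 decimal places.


Step 1: BC = change in base / change in pH
Step 2: BC = 9.4 / 1.2
Step 3: BC = 7.83 cmol/(kg*pH unit)

7.83


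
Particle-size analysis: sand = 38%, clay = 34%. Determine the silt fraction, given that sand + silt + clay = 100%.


Step 1: sand + silt + clay = 100%
Step 2: silt = 100 - sand - clay
Step 3: silt = 100 - 38 - 34
Step 4: silt = 28%

28


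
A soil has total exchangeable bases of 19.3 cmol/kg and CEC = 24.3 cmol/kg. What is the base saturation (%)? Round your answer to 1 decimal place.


Step 1: BS = 100 * (sum of bases) / CEC
Step 2: BS = 100 * 19.3 / 24.3
Step 3: BS = 79.4%

79.4


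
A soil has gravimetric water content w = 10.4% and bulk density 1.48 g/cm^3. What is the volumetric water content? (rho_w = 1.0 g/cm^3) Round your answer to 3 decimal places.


Step 1: theta = (w / 100) * BD / rho_w
Step 2: theta = (10.4 / 100) * 1.48 / 1.0
Step 3: theta = 0.104 * 1.48
Step 4: theta = 0.154

0.154


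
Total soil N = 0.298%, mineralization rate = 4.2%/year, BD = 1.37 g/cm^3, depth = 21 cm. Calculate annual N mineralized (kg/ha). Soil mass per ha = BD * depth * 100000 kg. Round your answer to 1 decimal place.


Step 1: Soil mass per ha = BD * depth * 100000 = 1.37 * 21 * 100000 = 2877000 kg
Step 2: Total N pool = soil mass * N%/100 = 2877000 * 0.298/100 = 8573.46 kg/ha
Step 3: N mineralized = N pool * rate%/100 = 8573.46 * 4.2/100 = 360.1 kg/ha/yr

360.1


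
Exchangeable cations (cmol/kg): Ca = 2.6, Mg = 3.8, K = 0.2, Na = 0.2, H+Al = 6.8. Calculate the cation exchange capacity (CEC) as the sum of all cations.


Step 1: CEC = Ca + Mg + K + Na + (H+Al)
Step 2: CEC = 2.6 + 3.8 + 0.2 + 0.2 + 6.8
Step 3: CEC = 13.6 cmol/kg

13.6


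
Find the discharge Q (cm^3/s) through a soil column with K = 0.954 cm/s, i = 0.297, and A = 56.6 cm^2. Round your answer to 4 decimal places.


Step 1: Apply Darcy's law: Q = K * i * A
Step 2: Q = 0.954 * 0.297 * 56.6
Step 3: Q = 16.0369 cm^3/s

16.0369


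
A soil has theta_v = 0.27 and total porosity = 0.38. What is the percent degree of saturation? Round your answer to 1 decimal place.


Step 1: S = 100 * theta_v / n
Step 2: S = 100 * 0.27 / 0.38
Step 3: S = 71.1%

71.1


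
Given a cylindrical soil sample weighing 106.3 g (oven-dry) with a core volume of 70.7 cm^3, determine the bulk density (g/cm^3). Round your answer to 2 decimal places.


Step 1: Identify the formula: BD = dry mass / volume
Step 2: Substitute values: BD = 106.3 / 70.7
Step 3: BD = 1.5 g/cm^3

1.5


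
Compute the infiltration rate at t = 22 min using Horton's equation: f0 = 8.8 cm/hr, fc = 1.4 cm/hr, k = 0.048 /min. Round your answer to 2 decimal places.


Step 1: f = fc + (f0 - fc) * exp(-k * t)
Step 2: exp(-0.048 * 22) = 0.347844
Step 3: f = 1.4 + (8.8 - 1.4) * 0.347844
Step 4: f = 1.4 + 7.4 * 0.347844
Step 5: f = 3.97 cm/hr

3.97


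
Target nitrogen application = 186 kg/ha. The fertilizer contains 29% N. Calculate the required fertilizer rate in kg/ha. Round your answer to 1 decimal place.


Step 1: Fertilizer rate = target N / (N content / 100)
Step 2: Rate = 186 / (29 / 100)
Step 3: Rate = 186 / 0.29
Step 4: Rate = 641.4 kg/ha

641.4


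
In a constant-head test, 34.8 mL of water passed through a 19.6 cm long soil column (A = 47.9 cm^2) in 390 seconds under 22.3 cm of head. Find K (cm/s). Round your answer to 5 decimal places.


Step 1: K = Q * L / (A * t * h)
Step 2: Numerator = 34.8 * 19.6 = 682.08
Step 3: Denominator = 47.9 * 390 * 22.3 = 416586.3
Step 4: K = 682.08 / 416586.3 = 0.00164 cm/s

0.00164


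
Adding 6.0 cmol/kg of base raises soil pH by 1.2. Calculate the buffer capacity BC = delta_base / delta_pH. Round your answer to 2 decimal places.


Step 1: BC = change in base / change in pH
Step 2: BC = 6.0 / 1.2
Step 3: BC = 5.0 cmol/(kg*pH unit)

5.0


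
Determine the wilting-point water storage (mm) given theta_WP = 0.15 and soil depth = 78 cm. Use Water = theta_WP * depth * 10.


Step 1: Water (mm) = theta_WP * depth * 10
Step 2: Water = 0.15 * 78 * 10
Step 3: Water = 117.0 mm

117.0


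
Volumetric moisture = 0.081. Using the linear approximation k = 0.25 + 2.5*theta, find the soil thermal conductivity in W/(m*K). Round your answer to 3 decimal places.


Step 1: k = 0.25 + 2.5 * theta
Step 2: k = 0.25 + 2.5 * 0.081
Step 3: k = 0.25 + 0.203
Step 4: k = 0.453 W/(m*K)

0.453


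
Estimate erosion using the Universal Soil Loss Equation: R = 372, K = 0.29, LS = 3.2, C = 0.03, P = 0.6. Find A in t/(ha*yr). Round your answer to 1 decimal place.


Step 1: A = R * K * LS * C * P
Step 2: R * K = 372 * 0.29 = 107.88
Step 3: (R*K) * LS = 107.88 * 3.2 = 345.216
Step 4: * C * P = 345.216 * 0.03 * 0.6 = 6.2
Step 5: A = 6.2 t/(ha*yr)

6.2


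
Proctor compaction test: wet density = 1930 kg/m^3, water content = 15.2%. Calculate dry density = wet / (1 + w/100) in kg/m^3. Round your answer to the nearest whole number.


Step 1: Dry density = wet density / (1 + w/100)
Step 2: Dry density = 1930 / (1 + 15.2/100)
Step 3: Dry density = 1930 / 1.152
Step 4: Dry density = 1675 kg/m^3

1675


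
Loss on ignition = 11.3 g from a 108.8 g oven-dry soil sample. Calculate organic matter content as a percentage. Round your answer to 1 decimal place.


Step 1: OM% = 100 * LOI / sample mass
Step 2: OM = 100 * 11.3 / 108.8
Step 3: OM = 10.4%

10.4


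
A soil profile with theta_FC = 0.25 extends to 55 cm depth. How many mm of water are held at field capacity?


Step 1: Water (mm) = theta_FC * depth (cm) * 10
Step 2: Water = 0.25 * 55 * 10
Step 3: Water = 137.5 mm

137.5


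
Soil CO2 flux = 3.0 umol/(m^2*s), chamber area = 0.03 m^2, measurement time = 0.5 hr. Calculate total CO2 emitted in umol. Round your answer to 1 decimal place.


Step 1: Convert time to seconds: 0.5 hr * 3600 = 1800.0 s
Step 2: Total = flux * area * time_s
Step 3: Total = 3.0 * 0.03 * 1800.0
Step 4: Total = 162.0 umol

162.0


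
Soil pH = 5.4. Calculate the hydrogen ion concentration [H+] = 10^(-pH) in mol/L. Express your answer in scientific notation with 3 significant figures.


Step 1: [H+] = 10^(-pH)
Step 2: [H+] = 10^(-5.4)
Step 3: [H+] = 3.98e-06 mol/L

3.98e-06


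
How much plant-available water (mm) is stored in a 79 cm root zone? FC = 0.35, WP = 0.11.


Step 1: Available water = (FC - WP) * depth * 10
Step 2: AW = (0.35 - 0.11) * 79 * 10
Step 3: AW = 0.24 * 79 * 10
Step 4: AW = 189.6 mm

189.6


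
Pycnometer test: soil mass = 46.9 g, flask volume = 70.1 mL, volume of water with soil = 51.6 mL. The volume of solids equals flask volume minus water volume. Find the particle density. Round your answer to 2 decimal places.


Step 1: Volume of solids = flask volume - water volume with soil
Step 2: V_solids = 70.1 - 51.6 = 18.5 mL
Step 3: Particle density = mass / V_solids = 46.9 / 18.5 = 2.54 g/cm^3

2.54


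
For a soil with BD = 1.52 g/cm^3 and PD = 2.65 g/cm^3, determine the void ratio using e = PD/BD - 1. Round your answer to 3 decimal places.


Step 1: e = PD / BD - 1
Step 2: e = 2.65 / 1.52 - 1
Step 3: e = 1.74342 - 1
Step 4: e = 0.743

0.743


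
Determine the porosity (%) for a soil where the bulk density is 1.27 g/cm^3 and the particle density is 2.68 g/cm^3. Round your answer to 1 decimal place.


Step 1: Formula: n = 100 * (1 - BD / PD)
Step 2: n = 100 * (1 - 1.27 / 2.68)
Step 3: n = 100 * (1 - 0.47388)
Step 4: n = 52.6%

52.6


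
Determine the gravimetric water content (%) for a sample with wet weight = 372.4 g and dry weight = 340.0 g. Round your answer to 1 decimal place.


Step 1: Water mass = wet - dry = 372.4 - 340.0 = 32.4 g
Step 2: w = 100 * water mass / dry mass
Step 3: w = 100 * 32.4 / 340.0 = 9.5%

9.5


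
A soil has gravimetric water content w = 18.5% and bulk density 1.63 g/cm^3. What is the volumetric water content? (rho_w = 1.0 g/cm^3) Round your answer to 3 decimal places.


Step 1: theta = (w / 100) * BD / rho_w
Step 2: theta = (18.5 / 100) * 1.63 / 1.0
Step 3: theta = 0.185 * 1.63
Step 4: theta = 0.302

0.302


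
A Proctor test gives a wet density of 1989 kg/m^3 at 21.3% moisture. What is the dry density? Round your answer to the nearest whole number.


Step 1: Dry density = wet density / (1 + w/100)
Step 2: Dry density = 1989 / (1 + 21.3/100)
Step 3: Dry density = 1989 / 1.213
Step 4: Dry density = 1640 kg/m^3

1640


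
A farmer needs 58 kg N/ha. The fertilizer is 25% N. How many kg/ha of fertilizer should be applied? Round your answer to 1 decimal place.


Step 1: Fertilizer rate = target N / (N content / 100)
Step 2: Rate = 58 / (25 / 100)
Step 3: Rate = 58 / 0.25
Step 4: Rate = 232.0 kg/ha

232.0


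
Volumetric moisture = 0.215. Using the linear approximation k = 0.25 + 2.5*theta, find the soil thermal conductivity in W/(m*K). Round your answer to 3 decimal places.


Step 1: k = 0.25 + 2.5 * theta
Step 2: k = 0.25 + 2.5 * 0.215
Step 3: k = 0.25 + 0.538
Step 4: k = 0.788 W/(m*K)

0.788


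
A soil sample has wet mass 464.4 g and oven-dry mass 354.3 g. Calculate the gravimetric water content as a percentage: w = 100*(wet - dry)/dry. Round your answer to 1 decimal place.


Step 1: Water mass = wet - dry = 464.4 - 354.3 = 110.1 g
Step 2: w = 100 * water mass / dry mass
Step 3: w = 100 * 110.1 / 354.3 = 31.1%

31.1


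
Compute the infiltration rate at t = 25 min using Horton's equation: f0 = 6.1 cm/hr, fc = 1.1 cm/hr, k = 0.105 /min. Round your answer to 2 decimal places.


Step 1: f = fc + (f0 - fc) * exp(-k * t)
Step 2: exp(-0.105 * 25) = 0.07244
Step 3: f = 1.1 + (6.1 - 1.1) * 0.07244
Step 4: f = 1.1 + 5.0 * 0.07244
Step 5: f = 1.46 cm/hr

1.46


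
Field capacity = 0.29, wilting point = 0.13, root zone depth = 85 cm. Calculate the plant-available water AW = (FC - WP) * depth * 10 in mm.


Step 1: Available water = (FC - WP) * depth * 10
Step 2: AW = (0.29 - 0.13) * 85 * 10
Step 3: AW = 0.16 * 85 * 10
Step 4: AW = 136.0 mm

136.0


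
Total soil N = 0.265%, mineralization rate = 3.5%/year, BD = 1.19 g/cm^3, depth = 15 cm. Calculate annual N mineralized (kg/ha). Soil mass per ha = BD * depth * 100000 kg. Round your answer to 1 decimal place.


Step 1: Soil mass per ha = BD * depth * 100000 = 1.19 * 15 * 100000 = 1785000 kg
Step 2: Total N pool = soil mass * N%/100 = 1785000 * 0.265/100 = 4730.25 kg/ha
Step 3: N mineralized = N pool * rate%/100 = 4730.25 * 3.5/100 = 165.6 kg/ha/yr

165.6


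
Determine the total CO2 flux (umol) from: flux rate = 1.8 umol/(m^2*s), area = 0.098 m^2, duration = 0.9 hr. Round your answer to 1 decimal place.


Step 1: Convert time to seconds: 0.9 hr * 3600 = 3240.0 s
Step 2: Total = flux * area * time_s
Step 3: Total = 1.8 * 0.098 * 3240.0
Step 4: Total = 571.5 umol

571.5


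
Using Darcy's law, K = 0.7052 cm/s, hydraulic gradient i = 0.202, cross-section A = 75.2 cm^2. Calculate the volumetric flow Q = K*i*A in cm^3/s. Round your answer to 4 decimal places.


Step 1: Apply Darcy's law: Q = K * i * A
Step 2: Q = 0.7052 * 0.202 * 75.2
Step 3: Q = 10.7123 cm^3/s

10.7123


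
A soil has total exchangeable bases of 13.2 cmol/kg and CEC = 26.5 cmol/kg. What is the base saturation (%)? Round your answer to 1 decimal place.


Step 1: BS = 100 * (sum of bases) / CEC
Step 2: BS = 100 * 13.2 / 26.5
Step 3: BS = 49.8%

49.8


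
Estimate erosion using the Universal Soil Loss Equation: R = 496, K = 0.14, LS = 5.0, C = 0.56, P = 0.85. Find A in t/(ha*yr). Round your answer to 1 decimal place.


Step 1: A = R * K * LS * C * P
Step 2: R * K = 496 * 0.14 = 69.44
Step 3: (R*K) * LS = 69.44 * 5.0 = 347.2
Step 4: * C * P = 347.2 * 0.56 * 0.85 = 165.3
Step 5: A = 165.3 t/(ha*yr)

165.3


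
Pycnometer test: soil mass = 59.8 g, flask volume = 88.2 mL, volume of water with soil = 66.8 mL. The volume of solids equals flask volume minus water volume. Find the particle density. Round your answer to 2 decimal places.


Step 1: Volume of solids = flask volume - water volume with soil
Step 2: V_solids = 88.2 - 66.8 = 21.4 mL
Step 3: Particle density = mass / V_solids = 59.8 / 21.4 = 2.79 g/cm^3

2.79


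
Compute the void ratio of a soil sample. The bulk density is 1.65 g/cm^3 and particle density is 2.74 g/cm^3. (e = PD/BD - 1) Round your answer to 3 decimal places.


Step 1: e = PD / BD - 1
Step 2: e = 2.74 / 1.65 - 1
Step 3: e = 1.66061 - 1
Step 4: e = 0.661

0.661


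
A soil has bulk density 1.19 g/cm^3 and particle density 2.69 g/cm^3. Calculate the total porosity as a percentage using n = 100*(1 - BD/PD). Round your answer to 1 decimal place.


Step 1: Formula: n = 100 * (1 - BD / PD)
Step 2: n = 100 * (1 - 1.19 / 2.69)
Step 3: n = 100 * (1 - 0.44238)
Step 4: n = 55.8%

55.8


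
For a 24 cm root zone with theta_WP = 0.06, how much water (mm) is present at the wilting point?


Step 1: Water (mm) = theta_WP * depth * 10
Step 2: Water = 0.06 * 24 * 10
Step 3: Water = 14.4 mm

14.4


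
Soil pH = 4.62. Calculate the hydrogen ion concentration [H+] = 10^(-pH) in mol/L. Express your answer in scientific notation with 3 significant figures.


Step 1: [H+] = 10^(-pH)
Step 2: [H+] = 10^(-4.62)
Step 3: [H+] = 2.40e-05 mol/L

2.40e-05


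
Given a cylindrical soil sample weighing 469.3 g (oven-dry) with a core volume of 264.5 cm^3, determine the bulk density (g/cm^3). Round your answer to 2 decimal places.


Step 1: Identify the formula: BD = dry mass / volume
Step 2: Substitute values: BD = 469.3 / 264.5
Step 3: BD = 1.77 g/cm^3

1.77


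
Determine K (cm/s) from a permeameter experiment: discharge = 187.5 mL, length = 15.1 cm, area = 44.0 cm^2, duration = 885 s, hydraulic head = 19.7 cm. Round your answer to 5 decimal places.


Step 1: K = Q * L / (A * t * h)
Step 2: Numerator = 187.5 * 15.1 = 2831.25
Step 3: Denominator = 44.0 * 885 * 19.7 = 767118.0
Step 4: K = 2831.25 / 767118.0 = 0.00369 cm/s

0.00369


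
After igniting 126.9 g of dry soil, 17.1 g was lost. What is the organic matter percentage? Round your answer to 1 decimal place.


Step 1: OM% = 100 * LOI / sample mass
Step 2: OM = 100 * 17.1 / 126.9
Step 3: OM = 13.5%

13.5


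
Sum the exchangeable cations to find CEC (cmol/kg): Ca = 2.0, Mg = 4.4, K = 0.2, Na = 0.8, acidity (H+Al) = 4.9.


Step 1: CEC = Ca + Mg + K + Na + (H+Al)
Step 2: CEC = 2.0 + 4.4 + 0.2 + 0.8 + 4.9
Step 3: CEC = 12.3 cmol/kg

12.3


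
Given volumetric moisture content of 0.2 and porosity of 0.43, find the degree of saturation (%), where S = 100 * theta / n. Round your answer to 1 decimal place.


Step 1: S = 100 * theta_v / n
Step 2: S = 100 * 0.2 / 0.43
Step 3: S = 46.5%

46.5


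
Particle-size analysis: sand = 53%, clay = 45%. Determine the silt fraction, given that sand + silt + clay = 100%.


Step 1: sand + silt + clay = 100%
Step 2: silt = 100 - sand - clay
Step 3: silt = 100 - 53 - 45
Step 4: silt = 2%

2


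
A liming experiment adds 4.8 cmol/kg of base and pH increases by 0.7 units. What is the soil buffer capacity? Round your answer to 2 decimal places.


Step 1: BC = change in base / change in pH
Step 2: BC = 4.8 / 0.7
Step 3: BC = 6.86 cmol/(kg*pH unit)

6.86


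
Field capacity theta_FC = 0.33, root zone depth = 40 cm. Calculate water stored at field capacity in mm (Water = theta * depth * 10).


Step 1: Water (mm) = theta_FC * depth (cm) * 10
Step 2: Water = 0.33 * 40 * 10
Step 3: Water = 132.0 mm

132.0
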